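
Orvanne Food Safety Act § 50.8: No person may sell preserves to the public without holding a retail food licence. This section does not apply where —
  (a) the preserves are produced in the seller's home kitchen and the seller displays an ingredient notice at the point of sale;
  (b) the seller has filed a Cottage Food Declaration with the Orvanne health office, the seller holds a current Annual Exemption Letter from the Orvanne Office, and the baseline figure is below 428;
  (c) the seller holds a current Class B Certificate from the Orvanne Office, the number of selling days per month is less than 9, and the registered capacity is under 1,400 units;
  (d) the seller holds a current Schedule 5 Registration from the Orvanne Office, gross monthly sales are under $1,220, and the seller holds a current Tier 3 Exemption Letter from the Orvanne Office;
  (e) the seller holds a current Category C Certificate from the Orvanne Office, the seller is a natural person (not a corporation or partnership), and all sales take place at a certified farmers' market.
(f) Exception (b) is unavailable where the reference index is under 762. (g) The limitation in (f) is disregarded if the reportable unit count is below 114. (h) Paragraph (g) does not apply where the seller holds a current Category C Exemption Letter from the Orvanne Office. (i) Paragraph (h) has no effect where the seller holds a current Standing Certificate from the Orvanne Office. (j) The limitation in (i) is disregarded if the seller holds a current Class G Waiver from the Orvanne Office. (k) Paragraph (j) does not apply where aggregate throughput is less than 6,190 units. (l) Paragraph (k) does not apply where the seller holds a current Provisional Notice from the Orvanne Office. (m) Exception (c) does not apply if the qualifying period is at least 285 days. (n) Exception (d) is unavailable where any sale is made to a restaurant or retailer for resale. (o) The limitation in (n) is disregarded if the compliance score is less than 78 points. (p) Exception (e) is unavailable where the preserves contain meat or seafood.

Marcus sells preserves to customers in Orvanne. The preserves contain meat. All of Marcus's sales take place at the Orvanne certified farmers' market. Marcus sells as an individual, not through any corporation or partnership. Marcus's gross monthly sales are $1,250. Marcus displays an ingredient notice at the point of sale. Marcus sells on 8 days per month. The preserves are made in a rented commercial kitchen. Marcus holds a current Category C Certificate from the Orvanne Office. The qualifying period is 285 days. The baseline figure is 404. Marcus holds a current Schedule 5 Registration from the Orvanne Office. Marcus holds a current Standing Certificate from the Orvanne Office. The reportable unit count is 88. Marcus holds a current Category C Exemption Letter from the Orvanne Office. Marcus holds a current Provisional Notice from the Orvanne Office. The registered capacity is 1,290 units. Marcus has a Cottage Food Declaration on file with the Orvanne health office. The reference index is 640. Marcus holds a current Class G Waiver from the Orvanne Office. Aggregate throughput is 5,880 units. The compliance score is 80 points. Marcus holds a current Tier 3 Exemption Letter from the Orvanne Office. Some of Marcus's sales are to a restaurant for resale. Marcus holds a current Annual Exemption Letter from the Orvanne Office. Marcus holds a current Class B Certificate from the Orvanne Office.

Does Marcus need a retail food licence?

Yes — Marcus must hold a retail food licence.

Exception (a) does not apply: the preserves are made in a commercial kitchen, not a home kitchen.
Exception (b) is satisfied on its face — a Cottage Food Declaration is on file; a current Annual Exemption Letter is held; the baseline figure is 404, below the 428 limit. But: (f) operates against (b): the reference index is 640, under the 762 limit. (g) would limit (f) — the reportable unit count is 88, below the 114 limit — but (h) sets (g) aside: (h) applies — a current Category C Exemption Letter is held. (i) operates (a current Standing Certificate is held), but yields to (j): (j) operates against (i): a current Class G Waiver is held. (k) would limit (j) — aggregate throughput is 5,880 units, less than the 6,190 units limit — but (l) sets (k) aside: (l) applies — a current Provisional Notice is held. So (b) is unavailable.
Exception (c): a current Class B Certificate is held; the number of selling days per month is 8, less than the 9 limit; the registered capacity is 1,290 units, under the 1,400 units limit — every condition holds. However, paragraph (m) must be considered: (m) operates against (c): the qualifying period is 285 days, meeting the 285 days threshold. (c) is therefore removed.
Exception (d) does not apply: gross monthly sales are $1,250, not under $1,220.
Exception (e) is satisfied on its face — a current Category C Certificate is held; the seller is a natural person; all sales are at a certified farmers' market. But applying paragraph (p): (p) is triggered — the preserves contain meat. Exception (e) does not apply.
None of the exceptions is available; § 50.8 applies in full.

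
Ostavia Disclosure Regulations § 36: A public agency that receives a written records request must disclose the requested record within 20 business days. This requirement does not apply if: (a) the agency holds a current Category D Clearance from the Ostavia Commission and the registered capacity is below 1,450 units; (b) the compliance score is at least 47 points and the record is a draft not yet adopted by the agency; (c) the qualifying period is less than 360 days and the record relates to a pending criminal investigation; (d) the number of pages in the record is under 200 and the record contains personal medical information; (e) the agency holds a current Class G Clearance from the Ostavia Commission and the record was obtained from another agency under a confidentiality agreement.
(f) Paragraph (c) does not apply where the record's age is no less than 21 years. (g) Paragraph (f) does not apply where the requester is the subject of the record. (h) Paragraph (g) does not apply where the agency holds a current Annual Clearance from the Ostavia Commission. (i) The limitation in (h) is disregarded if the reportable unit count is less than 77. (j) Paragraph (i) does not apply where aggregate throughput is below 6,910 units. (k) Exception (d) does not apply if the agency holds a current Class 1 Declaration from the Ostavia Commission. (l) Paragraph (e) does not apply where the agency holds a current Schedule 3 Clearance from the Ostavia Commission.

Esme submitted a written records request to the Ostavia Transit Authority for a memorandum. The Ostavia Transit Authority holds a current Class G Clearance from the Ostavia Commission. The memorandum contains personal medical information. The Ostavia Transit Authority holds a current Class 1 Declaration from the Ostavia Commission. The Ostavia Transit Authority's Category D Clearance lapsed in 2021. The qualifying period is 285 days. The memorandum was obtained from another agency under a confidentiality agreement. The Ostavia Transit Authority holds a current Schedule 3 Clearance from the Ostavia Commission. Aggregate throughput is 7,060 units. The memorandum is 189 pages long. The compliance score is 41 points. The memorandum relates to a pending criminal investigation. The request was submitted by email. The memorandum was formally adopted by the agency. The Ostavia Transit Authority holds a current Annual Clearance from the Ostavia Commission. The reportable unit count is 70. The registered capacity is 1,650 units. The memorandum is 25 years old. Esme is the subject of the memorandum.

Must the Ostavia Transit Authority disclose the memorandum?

No — exception (c) applies; the Ostavia Transit Authority is not required to disclose the memorandum.

Exception (a) requires that the agency holds a current Category D Clearance from the Ostavia Commission; but there is no Category D Clearance in force, so (a) is unavailable.
Exception (b) fails — the compliance score is 41 points, short of 47 points.
Exception (c): the qualifying period is 285 days, less than the 360 days limit; the memorandum relates to a pending investigation — every condition holds. Applying paragraphs (f)–(j): (f) would limit (c) — the record's age is 25 years, meeting the 21 years threshold — but (g) sets (f) aside: (g) is engaged — Esme is the subject of the memorandum. (h) would limit (g) — a current Annual Clearance is held — but (i) sets (h) aside: (i) operates against (h): the reportable unit count is 70, less than the 77 limit. (j), which would lift (i), is not triggered — aggregate throughput is 7,060 units, not below 6,910 units. (c) remains available.
Exception (d) is satisfied on its face — the number of pages in the record is 189, under the 200 limit; the memorandum contains personal medical information. But: (k) operates against (d): a current Class 1 Declaration is held. Exception (d) does not apply.
Exception (e) is satisfied on its face — a current Class G Clearance is held; the memorandum was obtained under a confidentiality agreement. But applying paragraph (l): (l) operates against (e): a current Schedule 3 Clearance is held. So (e) is unavailable.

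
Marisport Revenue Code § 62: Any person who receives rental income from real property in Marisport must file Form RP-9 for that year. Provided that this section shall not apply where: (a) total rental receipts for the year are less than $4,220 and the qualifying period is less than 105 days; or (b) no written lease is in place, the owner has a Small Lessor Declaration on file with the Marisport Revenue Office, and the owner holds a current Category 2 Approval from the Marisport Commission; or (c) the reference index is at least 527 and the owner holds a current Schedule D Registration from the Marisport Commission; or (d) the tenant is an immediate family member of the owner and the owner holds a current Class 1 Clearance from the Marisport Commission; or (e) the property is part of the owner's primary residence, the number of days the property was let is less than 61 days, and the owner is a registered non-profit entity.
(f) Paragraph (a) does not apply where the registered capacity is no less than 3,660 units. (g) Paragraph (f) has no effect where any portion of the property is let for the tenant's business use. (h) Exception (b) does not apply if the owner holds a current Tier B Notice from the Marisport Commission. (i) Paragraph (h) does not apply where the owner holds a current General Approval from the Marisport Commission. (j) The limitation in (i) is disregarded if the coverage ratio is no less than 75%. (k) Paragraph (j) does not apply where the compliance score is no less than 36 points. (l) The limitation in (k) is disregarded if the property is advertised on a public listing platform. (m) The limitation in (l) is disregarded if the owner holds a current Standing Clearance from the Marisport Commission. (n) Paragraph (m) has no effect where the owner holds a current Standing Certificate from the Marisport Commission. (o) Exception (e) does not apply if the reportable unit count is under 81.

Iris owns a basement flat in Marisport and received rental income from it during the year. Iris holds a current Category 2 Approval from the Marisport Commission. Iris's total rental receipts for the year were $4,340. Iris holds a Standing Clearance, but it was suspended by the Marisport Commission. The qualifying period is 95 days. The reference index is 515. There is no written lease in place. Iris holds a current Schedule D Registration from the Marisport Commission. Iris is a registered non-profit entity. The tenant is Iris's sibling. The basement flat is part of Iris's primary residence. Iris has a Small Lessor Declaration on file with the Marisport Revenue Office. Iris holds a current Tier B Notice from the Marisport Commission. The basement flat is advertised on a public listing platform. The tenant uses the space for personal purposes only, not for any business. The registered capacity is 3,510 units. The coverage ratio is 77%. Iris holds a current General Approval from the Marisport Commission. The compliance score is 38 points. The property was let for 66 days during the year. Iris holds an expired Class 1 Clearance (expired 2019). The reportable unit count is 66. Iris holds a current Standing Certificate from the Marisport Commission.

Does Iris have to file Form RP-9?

Exception (a) fails — total rental receipts for the year are $4,340, not less than $4,220.
Exception (b) is satisfied on its face — there is no written lease; a Small Lessor Declaration is on file; a current Category 2 Approval is held. Turning to paragraphs (h)–(n): (h) is triggered — a current Tier B Notice is held. (i) is engaged (a current General Approval is held), but is itself disapplied by (j): (j) is engaged — the coverage ratio is 77%, meeting the 75% threshold. (k) is engaged (the compliance score is 38 points, meeting the 36 points threshold), but is set aside by (l): (l) applies — the property is publicly advertised. (m) is not triggered (the Standing Clearance is not current), so (l) stands. So (b) is unavailable.
Exception (c) fails — the reference index is 515, short of 527.
Exception (d) does not apply: the Class 1 Clearance is not current.
Exception (e) does not apply: the number of days the property was let is 66 days, not less than 61 days.
Every exception is unavailable, so the rule governs.

Yes — Iris must file Form RP-9.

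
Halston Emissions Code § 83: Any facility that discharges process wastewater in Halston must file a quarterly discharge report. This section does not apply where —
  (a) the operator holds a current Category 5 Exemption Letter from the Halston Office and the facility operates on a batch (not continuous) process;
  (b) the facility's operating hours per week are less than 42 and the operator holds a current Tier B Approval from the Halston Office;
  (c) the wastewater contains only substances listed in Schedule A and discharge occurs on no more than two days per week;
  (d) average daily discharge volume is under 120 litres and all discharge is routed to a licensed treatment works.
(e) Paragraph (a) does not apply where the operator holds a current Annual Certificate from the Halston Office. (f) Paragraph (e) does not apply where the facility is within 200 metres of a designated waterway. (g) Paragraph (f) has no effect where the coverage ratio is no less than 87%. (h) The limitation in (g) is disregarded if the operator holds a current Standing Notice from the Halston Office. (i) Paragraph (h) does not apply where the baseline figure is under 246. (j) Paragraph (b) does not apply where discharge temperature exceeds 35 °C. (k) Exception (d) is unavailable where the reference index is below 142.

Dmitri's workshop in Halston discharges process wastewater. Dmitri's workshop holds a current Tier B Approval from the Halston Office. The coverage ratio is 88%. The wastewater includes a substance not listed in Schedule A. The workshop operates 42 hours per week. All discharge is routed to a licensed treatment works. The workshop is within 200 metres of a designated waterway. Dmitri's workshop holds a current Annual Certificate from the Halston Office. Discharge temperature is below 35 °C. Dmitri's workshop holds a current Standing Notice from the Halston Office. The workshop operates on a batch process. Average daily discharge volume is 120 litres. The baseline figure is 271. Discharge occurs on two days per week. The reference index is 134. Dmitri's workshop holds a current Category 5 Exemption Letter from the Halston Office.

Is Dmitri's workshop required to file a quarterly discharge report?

All of (a)'s requirements are met (a current Category 5 Exemption Letter is held; the facility operates on a batch process). Applying paragraphs (e)–(i): (e) operates (a current Annual Certificate is held), but is set aside by (f): (f) applies — the workshop is within 200 m of a designated waterway. (g) would limit (f) — the coverage ratio is 88%, meeting the 87% threshold — but (h) sets (g) aside: (h) operates against (g): a current Standing Notice is held. (i), which would lift (h), does not operate here — the baseline figure is 271, not under 246. (a) remains available.
Exception (b) requires that the facility's operating hours per week are less than 42; but the facility's operating hours per week are 42, not less than 42, so (b) is unavailable.
Exception (c) requires that the wastewater contains only substances listed in Schedule A; but the wastewater includes a non-Schedule-A substance, so (c) is unavailable.
Exception (d) requires that average daily discharge volume is under 120 litres; but average daily discharge volume is 120 litres, not under 120 litres, so (d) is unavailable.

No — exception (a) applies; Dmitri's workshop is not required to file a quarterly discharge report.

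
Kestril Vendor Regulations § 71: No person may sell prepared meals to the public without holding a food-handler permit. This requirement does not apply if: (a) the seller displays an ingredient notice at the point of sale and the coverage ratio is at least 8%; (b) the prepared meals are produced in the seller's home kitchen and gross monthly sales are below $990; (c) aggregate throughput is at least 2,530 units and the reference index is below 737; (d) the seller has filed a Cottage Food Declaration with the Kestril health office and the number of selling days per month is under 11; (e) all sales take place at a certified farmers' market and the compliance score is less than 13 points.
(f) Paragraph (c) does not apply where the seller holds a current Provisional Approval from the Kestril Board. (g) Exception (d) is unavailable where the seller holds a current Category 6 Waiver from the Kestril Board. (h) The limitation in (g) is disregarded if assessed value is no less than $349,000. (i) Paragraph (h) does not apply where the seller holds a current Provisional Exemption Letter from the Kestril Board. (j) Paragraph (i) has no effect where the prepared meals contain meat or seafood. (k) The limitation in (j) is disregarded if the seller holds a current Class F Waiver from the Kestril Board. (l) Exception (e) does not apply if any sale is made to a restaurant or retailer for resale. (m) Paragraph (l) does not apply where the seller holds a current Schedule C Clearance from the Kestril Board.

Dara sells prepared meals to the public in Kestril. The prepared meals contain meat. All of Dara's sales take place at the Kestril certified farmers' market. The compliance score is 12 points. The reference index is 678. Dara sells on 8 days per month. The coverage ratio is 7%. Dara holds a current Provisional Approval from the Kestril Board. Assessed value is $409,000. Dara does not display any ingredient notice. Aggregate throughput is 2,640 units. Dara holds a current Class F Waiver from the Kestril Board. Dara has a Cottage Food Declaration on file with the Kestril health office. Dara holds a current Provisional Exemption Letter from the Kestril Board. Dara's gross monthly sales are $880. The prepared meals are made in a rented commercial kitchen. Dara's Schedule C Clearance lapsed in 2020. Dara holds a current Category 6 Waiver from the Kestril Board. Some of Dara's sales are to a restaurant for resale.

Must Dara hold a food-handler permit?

Yes — Dara must hold a food-handler permit.

Exception (a) fails — no ingredient notice is displayed.
Exception (b) fails — the prepared meals are made in a commercial kitchen, not a home kitchen.
Exception (c): aggregate throughput is 2,640 units, meeting the 2,530 units threshold; the reference index is 678, below the 737 limit — every condition holds. But applying paragraph (f): (f) operates against (c): a current Provisional Approval is held. Exception (c) does not apply.
All of (d)'s requirements are met (a Cottage Food Declaration is on file; the number of selling days per month is 8, under the 11 limit). But applying paragraphs (g)–(k): (g) operates against (d): a current Category 6 Waiver is held. (h) would limit (g) — assessed value is $409,000, meeting the $349,000 threshold — but (i) sets (h) aside: (i) operates against (h): a current Provisional Exemption Letter is held. (j) operates (the prepared meals contain meat), but is itself disapplied by (k): (k) is engaged — a current Class F Waiver is held. Exception (d) does not apply.
Exception (e) is satisfied on its face — all sales are at a certified farmers' market; the compliance score is 12 points, less than the 13 points limit. But applying paragraphs (l)–(m): (l) applies — some sales are to a restaurant for resale. (m), which would lift (l), is inapplicable — the Schedule C Clearance is not current. (e) is therefore removed.
No exception applies. The general rule governs.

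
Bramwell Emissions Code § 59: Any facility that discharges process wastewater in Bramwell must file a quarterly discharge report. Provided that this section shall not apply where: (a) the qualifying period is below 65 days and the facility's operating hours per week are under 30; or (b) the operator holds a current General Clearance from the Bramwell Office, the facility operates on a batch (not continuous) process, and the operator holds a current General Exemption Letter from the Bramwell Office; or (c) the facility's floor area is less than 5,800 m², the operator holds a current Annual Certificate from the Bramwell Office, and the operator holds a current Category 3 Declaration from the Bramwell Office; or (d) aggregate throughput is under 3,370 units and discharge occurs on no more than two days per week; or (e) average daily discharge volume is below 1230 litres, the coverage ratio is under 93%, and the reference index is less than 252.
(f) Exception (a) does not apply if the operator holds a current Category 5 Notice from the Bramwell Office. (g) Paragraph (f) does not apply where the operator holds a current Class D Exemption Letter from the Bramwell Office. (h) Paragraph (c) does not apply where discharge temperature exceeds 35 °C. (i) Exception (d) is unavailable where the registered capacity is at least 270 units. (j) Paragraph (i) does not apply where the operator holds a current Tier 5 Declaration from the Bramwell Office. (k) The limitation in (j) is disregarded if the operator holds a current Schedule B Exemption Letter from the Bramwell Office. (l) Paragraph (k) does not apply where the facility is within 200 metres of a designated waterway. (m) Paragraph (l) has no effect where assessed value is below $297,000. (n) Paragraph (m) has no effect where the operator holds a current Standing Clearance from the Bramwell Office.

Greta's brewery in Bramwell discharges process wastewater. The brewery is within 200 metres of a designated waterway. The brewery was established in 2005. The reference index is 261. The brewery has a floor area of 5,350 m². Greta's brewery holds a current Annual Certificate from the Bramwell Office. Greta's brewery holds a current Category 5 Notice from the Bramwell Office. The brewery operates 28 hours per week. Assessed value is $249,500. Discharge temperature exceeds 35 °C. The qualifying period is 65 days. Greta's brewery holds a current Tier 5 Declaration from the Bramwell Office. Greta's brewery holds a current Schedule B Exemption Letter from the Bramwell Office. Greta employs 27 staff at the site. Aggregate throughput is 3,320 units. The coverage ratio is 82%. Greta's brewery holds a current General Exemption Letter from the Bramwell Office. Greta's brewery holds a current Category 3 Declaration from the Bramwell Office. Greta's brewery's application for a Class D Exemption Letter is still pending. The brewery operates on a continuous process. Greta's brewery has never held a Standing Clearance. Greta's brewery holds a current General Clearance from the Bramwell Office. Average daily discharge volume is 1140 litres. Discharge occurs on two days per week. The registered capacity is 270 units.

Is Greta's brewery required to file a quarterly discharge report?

Yes — Greta's brewery must file a quarterly discharge report.

Exception (a) does not apply: the qualifying period is 65 days, not below 65 days.
Exception (b) fails — the facility operates on a continuous process.
All of (c)'s requirements are met (the facility's floor area is 5,350 m², less than the 5,800 m² limit; a current Annual Certificate is held; a current Category 3 Declaration is held). But: (h) operates — discharge temperature exceeds 35 °C. Exception (c) does not apply.
Exception (d) is satisfied on its face — aggregate throughput is 3,320 units, under the 3,370 units limit; discharge occurs on no more than two days per week. But: (i) operates against (d): the registered capacity is 270 units, meeting the 270 units threshold. (j) would limit (i) — a current Tier 5 Declaration is held — but (k) sets (j) aside: (k) operates — a current Schedule B Exemption Letter is held. (l) is engaged (the brewery is within 200 m of a designated waterway), but is overridden by (m): (m) operates against (l): assessed value is $249,500, below the $297,000 limit. (n) is not triggered (the Standing Clearance is not current), so (m) stands. Exception (d) does not apply.
Exception (e) does not apply: the reference index is 261, not less than 252.
No exception is made out. Greta's brewery falls within the general rule.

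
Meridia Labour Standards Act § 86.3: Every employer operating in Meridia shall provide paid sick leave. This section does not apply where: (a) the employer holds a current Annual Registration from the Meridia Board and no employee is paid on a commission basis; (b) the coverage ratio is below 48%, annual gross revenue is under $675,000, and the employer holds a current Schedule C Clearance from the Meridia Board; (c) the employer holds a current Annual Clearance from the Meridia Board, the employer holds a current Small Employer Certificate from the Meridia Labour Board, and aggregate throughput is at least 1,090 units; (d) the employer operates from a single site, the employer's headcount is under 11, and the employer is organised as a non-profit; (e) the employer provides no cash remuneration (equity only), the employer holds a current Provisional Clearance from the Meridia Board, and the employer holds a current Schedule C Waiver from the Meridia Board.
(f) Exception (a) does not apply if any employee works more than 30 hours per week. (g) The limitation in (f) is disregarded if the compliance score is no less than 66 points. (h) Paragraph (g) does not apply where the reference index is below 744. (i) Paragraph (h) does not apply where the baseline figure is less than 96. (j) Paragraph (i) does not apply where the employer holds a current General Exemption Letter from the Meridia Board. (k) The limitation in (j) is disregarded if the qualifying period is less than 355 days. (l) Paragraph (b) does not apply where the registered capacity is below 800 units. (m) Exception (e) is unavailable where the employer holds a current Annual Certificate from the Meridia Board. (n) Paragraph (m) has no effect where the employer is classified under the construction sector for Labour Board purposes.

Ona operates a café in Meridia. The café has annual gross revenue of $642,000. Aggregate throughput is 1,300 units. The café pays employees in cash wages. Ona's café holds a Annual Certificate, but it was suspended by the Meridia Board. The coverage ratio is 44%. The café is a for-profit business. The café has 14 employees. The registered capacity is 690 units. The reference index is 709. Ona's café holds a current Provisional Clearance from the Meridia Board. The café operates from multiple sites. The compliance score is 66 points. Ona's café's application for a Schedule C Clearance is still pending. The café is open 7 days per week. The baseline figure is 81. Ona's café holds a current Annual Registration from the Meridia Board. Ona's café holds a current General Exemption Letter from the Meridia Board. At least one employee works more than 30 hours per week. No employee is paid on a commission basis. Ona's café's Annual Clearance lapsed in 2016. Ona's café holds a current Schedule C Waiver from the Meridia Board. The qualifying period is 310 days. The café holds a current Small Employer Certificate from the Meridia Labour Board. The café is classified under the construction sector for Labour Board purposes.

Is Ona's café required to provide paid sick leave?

No — exception (a) applies; Ona's café is not required to provide paid sick leave.

Exception (a)'s conditions are all satisfied: a current Annual Registration is held; no employee is paid on commission. Considering the limiting provisions: (f) would limit (a) — at least one employee exceeds 30 hours/week — but (g) sets (f) aside: (g) operates against (f): the compliance score is 66 points, meeting the 66 points threshold. (h) would limit (g) — the reference index is 709, below the 744 limit — but (i) sets (h) aside: (i) is triggered — the baseline figure is 81, less than the 96 limit. (j) would limit (i) — a current General Exemption Letter is held — but (k) sets (j) aside: (k) operates against (j): the qualifying period is 310 days, less than the 355 days limit. Exception (a) stands.
Exception (b) fails — there is no Schedule C Clearance in force.
Exception (c) fails — the Annual Clearance is not current.
Exception (d) fails — the employer operates from multiple sites.
Exception (e) does not apply: employees are paid cash wages.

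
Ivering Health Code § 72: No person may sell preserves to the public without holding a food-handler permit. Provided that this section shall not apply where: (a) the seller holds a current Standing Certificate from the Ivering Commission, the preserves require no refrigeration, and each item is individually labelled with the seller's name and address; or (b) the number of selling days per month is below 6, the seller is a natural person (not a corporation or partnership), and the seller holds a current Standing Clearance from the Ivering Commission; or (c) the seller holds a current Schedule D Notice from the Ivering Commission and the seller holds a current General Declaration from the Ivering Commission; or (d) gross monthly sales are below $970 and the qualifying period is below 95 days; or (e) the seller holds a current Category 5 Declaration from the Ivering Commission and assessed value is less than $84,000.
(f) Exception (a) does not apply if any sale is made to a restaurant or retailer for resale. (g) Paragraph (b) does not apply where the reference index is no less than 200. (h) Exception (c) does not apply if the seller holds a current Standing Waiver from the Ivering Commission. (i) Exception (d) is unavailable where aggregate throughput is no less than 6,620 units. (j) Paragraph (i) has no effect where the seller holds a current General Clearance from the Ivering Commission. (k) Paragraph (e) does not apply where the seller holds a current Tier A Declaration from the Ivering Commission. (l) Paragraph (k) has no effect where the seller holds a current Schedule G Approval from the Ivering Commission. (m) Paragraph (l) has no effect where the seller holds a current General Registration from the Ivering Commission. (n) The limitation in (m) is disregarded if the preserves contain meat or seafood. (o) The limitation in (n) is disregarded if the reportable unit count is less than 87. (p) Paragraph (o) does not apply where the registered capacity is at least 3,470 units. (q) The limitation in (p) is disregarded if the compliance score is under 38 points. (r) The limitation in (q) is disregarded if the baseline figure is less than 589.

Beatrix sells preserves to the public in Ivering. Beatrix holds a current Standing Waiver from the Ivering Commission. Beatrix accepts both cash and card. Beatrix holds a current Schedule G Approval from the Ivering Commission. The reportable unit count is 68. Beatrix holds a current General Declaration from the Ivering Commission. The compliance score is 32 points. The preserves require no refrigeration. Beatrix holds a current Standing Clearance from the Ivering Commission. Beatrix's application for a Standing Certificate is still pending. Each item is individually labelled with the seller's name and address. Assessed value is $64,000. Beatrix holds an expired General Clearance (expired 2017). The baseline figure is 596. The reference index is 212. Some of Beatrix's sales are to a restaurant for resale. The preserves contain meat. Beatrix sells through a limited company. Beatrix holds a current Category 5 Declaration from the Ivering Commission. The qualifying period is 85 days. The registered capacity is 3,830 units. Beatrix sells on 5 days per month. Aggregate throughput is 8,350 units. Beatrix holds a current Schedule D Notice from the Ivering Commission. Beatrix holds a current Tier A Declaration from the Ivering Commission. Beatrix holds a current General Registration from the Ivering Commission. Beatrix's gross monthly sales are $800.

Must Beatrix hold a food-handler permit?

Yes — Beatrix must hold a food-handler permit.

Exception (a) requires that the seller holds a current Standing Certificate from the Ivering Commission; but there is no Standing Certificate in force, so (a) is unavailable.
Exception (b) does not apply: the seller operates through a limited company.
Exception (c): a current Schedule D Notice is held; a current General Declaration is held — every condition holds. However, paragraph (h) must be considered: (h) is triggered — a current Standing Waiver is held. (c) is therefore removed.
Exception (d): gross monthly sales are $800, below the $970 limit; the qualifying period is 85 days, below the 95 days limit — every condition holds. However, paragraphs (i)–(j) must be considered: (i) operates against (d): aggregate throughput is 8,350 units, meeting the 6,620 units threshold. (j), which would lift (i), is not engaged — no current General Clearance is held. (d) is therefore removed.
Exception (e): a current Category 5 Declaration is held; assessed value is $64,000, less than the $84,000 limit — every condition holds. However, paragraphs (k)–(r) must be considered: (k) operates — a current Tier A Declaration is held. (l) operates (a current Schedule G Approval is held), but is itself disapplied by (m): (m) operates against (l): a current General Registration is held. (n) operates (the preserves contain meat), but is overridden by (o): (o) applies — the reportable unit count is 68, less than the 87 limit. (p) would limit (o) — the registered capacity is 3,830 units, meeting the 3,470 units threshold — but (q) sets (p) aside: (q) operates against (p): the compliance score is 32 points, under the 38 points limit. (r), which would lift (q), is not triggered — the baseline figure is 596, not less than 589. So (e) is unavailable.
No exception is made out. Beatrix falls within the general rule.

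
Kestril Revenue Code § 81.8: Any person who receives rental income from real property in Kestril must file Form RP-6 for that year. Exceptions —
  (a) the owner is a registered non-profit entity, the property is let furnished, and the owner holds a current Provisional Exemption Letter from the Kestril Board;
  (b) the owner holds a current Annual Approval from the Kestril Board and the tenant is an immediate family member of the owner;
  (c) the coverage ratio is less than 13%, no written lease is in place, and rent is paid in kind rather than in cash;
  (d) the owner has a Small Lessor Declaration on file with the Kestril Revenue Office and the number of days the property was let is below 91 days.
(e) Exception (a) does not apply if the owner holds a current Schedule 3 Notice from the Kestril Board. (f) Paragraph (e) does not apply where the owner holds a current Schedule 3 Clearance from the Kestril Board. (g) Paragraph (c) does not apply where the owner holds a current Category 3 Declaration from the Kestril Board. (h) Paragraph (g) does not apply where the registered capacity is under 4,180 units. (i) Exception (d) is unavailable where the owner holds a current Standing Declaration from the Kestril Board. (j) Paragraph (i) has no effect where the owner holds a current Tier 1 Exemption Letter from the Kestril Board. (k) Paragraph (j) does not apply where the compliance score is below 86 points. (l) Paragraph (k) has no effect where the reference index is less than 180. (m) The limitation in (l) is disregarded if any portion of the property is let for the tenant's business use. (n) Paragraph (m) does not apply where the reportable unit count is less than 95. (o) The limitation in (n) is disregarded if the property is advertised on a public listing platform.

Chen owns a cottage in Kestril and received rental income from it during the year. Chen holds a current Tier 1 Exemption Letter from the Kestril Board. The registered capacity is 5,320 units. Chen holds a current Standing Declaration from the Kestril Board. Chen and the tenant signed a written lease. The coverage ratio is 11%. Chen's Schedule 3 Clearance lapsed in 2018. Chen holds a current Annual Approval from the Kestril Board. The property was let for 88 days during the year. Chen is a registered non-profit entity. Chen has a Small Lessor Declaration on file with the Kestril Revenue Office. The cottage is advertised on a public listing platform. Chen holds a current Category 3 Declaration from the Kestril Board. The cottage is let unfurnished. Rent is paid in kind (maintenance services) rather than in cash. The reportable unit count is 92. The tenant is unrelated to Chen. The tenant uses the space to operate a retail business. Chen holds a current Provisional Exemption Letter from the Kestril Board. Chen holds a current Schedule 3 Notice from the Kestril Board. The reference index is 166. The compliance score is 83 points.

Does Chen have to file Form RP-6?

Exception (a) fails — the property is let unfurnished.
Exception (b) fails — the tenant is unrelated to the owner.
Exception (c) requires that no written lease is in place; but a written lease is in place, so (c) is unavailable.
Exception (d) is satisfied on its face — a Small Lessor Declaration is on file; the number of days the property was let is 88 days, below the 91 days limit. But: (i) is engaged — a current Standing Declaration is held. (j) would limit (i) — a current Tier 1 Exemption Letter is held — but (k) sets (j) aside: (k) operates against (j): the compliance score is 83 points, below the 86 points limit. (l) would limit (k) — the reference index is 166, less than the 180 limit — but (m) sets (l) aside: (m) operates against (l): the space is let for business use. (n) would limit (m) — the reportable unit count is 92, less than the 95 limit — but (o) sets (n) aside: (o) applies — the property is publicly advertised. (d) is therefore removed.
None of the exceptions is available; § 81.8 applies in full.

Yes — Chen must file Form RP-6.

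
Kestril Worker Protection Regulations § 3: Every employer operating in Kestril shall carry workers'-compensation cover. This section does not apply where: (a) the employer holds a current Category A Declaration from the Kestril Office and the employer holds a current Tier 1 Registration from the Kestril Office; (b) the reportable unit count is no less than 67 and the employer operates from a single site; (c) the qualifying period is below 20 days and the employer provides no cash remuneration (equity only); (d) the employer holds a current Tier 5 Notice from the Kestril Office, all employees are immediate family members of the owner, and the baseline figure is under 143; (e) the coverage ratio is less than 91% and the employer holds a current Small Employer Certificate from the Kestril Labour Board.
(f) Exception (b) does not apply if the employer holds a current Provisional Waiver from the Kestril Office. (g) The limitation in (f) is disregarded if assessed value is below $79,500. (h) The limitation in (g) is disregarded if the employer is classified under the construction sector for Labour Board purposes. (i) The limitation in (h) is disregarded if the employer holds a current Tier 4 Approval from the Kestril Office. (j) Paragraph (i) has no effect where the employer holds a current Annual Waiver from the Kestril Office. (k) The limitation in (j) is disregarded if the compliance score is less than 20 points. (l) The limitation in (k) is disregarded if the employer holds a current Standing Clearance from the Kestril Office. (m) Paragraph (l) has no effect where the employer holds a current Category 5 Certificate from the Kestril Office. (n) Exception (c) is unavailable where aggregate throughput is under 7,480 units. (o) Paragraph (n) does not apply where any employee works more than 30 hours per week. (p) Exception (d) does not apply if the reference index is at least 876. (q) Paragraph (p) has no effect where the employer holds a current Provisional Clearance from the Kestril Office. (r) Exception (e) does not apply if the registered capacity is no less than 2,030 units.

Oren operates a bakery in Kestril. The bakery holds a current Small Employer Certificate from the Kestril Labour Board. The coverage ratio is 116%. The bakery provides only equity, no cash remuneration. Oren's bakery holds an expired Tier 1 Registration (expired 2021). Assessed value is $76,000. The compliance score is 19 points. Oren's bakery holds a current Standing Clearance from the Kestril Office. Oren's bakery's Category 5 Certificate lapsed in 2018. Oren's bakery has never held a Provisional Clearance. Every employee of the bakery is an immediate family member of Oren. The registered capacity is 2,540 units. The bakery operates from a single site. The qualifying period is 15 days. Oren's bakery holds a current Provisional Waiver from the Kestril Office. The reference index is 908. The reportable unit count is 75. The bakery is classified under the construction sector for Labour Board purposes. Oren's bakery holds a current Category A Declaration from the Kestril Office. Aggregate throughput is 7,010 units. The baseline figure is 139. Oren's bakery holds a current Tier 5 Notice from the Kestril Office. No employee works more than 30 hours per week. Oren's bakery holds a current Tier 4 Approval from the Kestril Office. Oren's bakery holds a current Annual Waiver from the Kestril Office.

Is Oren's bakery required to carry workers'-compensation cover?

Exception (a) fails — no current Tier 1 Registration is held.
All of (b)'s requirements are met (the reportable unit count is 75, meeting the 67 threshold; the employer operates from a single site). Turning to paragraphs (f)–(m): (f) operates against (b): a current Provisional Waiver is held. (g) would limit (f) — assessed value is $76,000, below the $79,500 limit — but (h) sets (g) aside: (h) is triggered — the bakery is classified under the construction sector. (i) applies (a current Tier 4 Approval is held), but is set aside by (j): (j) operates against (i): a current Annual Waiver is held. (k) would limit (j) — the compliance score is 19 points, less than the 20 points limit — but (l) sets (k) aside: (l) is triggered — a current Standing Clearance is held. (m), which would lift (l), is not engaged — no current Category 5 Certificate is held. Exception (b) does not apply.
All of (c)'s requirements are met (the qualifying period is 15 days, below the 20 days limit; remuneration is equity-only). But: (n) operates against (c): aggregate throughput is 7,010 units, under the 7,480 units limit. (o) is inapplicable (no employee exceeds 30 hours/week), so (n) stands. Exception (c) does not apply.
Exception (d) is satisfied on its face — a current Tier 5 Notice is held; every employee is an immediate family member; the baseline figure is 139, under the 143 limit. But applying paragraphs (p)–(q): (p) applies — the reference index is 908, meeting the 876 threshold. (q), which would lift (p), is not engaged — the Provisional Clearance is not current. (d) is therefore removed.
Exception (e) does not apply: the coverage ratio is 116%, not less than 91%.
No exception displaces § 3.

Yes — Oren's bakery must carry workers'-compensation cover.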